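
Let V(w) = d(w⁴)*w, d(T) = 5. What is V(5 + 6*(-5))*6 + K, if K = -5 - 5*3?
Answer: -770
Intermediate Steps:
V(w) = 5*w
K = -20 (K = -5 - 15 = -20)
V(5 + 6*(-5))*6 + K = (5*(5 + 6*(-5)))*6 - 20 = (5*(5 - 30))*6 - 20 = (5*(-25))*6 - 20 = -125*6 - 20 = -750 - 20 = -770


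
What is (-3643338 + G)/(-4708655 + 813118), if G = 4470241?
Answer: -826903/3895537 ≈ -0.21227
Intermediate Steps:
(-3643338 + G)/(-4708655 + 813118) = (-3643338 + 4470241)/(-4708655 + 813118) = 826903/(-3895537) = 826903*(-1/3895537) = -826903/3895537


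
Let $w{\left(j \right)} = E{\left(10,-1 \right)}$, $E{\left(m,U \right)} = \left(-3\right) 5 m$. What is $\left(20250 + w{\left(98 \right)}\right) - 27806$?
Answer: $-7706$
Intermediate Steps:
$E{\left(m,U \right)} = - 15 m$
$w{\left(j \right)} = -150$ ($w{\left(j \right)} = \left(-15\right) 10 = -150$)
$\left(20250 + w{\left(98 \right)}\right) - 27806 = \left(20250 - 150\right) - 27806 = 20100 - 27806 = -7706$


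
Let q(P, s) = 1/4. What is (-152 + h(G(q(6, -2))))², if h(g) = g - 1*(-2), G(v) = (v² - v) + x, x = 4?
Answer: 5470921/256 ≈ 21371.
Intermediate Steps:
q(P, s) = ¼
G(v) = 4 + v² - v (G(v) = (v² - v) + 4 = 4 + v² - v)
h(g) = 2 + g (h(g) = g + 2 = 2 + g)
(-152 + h(G(q(6, -2))))² = (-152 + (2 + (4 + (¼)² - 1*¼)))² = (-152 + (2 + (4 + 1/16 - ¼)))² = (-152 + (2 + 61/16))² = (-152 + 93/16)² = (-2339/16)² = 5470921/256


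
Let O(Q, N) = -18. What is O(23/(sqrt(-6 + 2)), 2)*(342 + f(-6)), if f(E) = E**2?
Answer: -6804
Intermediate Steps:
O(23/(sqrt(-6 + 2)), 2)*(342 + f(-6)) = -18*(342 + (-6)**2) = -18*(342 + 36) = -18*378 = -6804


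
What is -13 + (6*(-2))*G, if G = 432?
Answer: -5197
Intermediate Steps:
-13 + (6*(-2))*G = -13 + (6*(-2))*432 = -13 - 12*432 = -13 - 5184 = -5197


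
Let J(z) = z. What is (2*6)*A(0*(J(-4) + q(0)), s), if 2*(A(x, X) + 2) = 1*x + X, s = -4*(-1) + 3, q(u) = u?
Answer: 18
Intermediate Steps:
s = 7 (s = 4 + 3 = 7)
A(x, X) = -2 + X/2 + x/2 (A(x, X) = -2 + (1*x + X)/2 = -2 + (x + X)/2 = -2 + (X + x)/2 = -2 + (X/2 + x/2) = -2 + X/2 + x/2)
(2*6)*A(0*(J(-4) + q(0)), s) = (2*6)*(-2 + (1/2)*7 + (0*(-4 + 0))/2) = 12*(-2 + 7/2 + (0*(-4))/2) = 12*(-2 + 7/2 + (1/2)*0) = 12*(-2 + 7/2 + 0) = 12*(3/2) = 18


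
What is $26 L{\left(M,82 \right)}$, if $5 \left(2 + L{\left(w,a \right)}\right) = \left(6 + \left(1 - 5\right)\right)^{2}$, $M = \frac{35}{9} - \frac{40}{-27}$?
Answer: $- \frac{156}{5} \approx -31.2$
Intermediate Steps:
$M = \frac{145}{27}$ ($M = 35 \cdot \frac{1}{9} - - \frac{40}{27} = \frac{35}{9} + \frac{40}{27} = \frac{145}{27} \approx 5.3704$)
$L{\left(w,a \right)} = - \frac{6}{5}$ ($L{\left(w,a \right)} = -2 + \frac{\left(6 + \left(1 - 5\right)\right)^{2}}{5} = -2 + \frac{\left(6 - 4\right)^{2}}{5} = -2 + \frac{2^{2}}{5} = -2 + \frac{1}{5} \cdot 4 = -2 + \frac{4}{5} = - \frac{6}{5}$)
$26 L{\left(M,82 \right)} = 26 \left(- \frac{6}{5}\right) = - \frac{156}{5}$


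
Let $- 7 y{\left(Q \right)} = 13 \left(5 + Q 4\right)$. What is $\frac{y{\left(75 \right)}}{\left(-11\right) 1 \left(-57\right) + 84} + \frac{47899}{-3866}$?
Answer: $- \frac{253722013}{19241082} \approx -13.186$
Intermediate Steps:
$y{\left(Q \right)} = - \frac{65}{7} - \frac{52 Q}{7}$ ($y{\left(Q \right)} = - \frac{13 \left(5 + Q 4\right)}{7} = - \frac{13 \left(5 + 4 Q\right)}{7} = - \frac{65 + 52 Q}{7} = - \frac{65}{7} - \frac{52 Q}{7}$)
$\frac{y{\left(75 \right)}}{\left(-11\right) 1 \left(-57\right) + 84} + \frac{47899}{-3866} = \frac{- \frac{65}{7} - \frac{3900}{7}}{\left(-11\right) 1 \left(-57\right) + 84} + \frac{47899}{-3866} = \frac{- \frac{65}{7} - \frac{3900}{7}}{\left(-11\right) \left(-57\right) + 84} + 47899 \left(- \frac{1}{3866}\right) = - \frac{3965}{7 \left(627 + 84\right)} - \frac{47899}{3866} = - \frac{3965}{7 \cdot 711} - \frac{47899}{3866} = \left(- \frac{3965}{7}\right) \frac{1}{711} - \frac{47899}{3866} = - \frac{3965}{4977} - \frac{47899}{3866} = - \frac{253722013}{19241082}$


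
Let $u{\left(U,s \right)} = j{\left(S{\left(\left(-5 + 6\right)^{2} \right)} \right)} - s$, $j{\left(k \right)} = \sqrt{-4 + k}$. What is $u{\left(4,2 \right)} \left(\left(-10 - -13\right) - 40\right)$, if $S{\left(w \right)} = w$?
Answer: $74 - 37 i \sqrt{3} \approx 74.0 - 64.086 i$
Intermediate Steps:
$u{\left(U,s \right)} = - s + i \sqrt{3}$ ($u{\left(U,s \right)} = \sqrt{-4 + \left(-5 + 6\right)^{2}} - s = \sqrt{-4 + 1^{2}} - s = \sqrt{-4 + 1} - s = \sqrt{-3} - s = i \sqrt{3} - s = - s + i \sqrt{3}$)
$u{\left(4,2 \right)} \left(\left(-10 - -13\right) - 40\right) = \left(\left(-1\right) 2 + i \sqrt{3}\right) \left(\left(-10 - -13\right) - 40\right) = \left(-2 + i \sqrt{3}\right) \left(\left(-10 + 13\right) - 40\right) = \left(-2 + i \sqrt{3}\right) \left(3 - 40\right) = \left(-2 + i \sqrt{3}\right) \left(-37\right) = 74 - 37 i \sqrt{3}$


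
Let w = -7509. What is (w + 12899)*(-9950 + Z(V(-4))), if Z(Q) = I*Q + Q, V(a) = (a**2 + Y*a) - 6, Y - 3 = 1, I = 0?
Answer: -53662840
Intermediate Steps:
Y = 4 (Y = 3 + 1 = 4)
V(a) = -6 + a**2 + 4*a (V(a) = (a**2 + 4*a) - 6 = -6 + a**2 + 4*a)
Z(Q) = Q (Z(Q) = 0*Q + Q = 0 + Q = Q)
(w + 12899)*(-9950 + Z(V(-4))) = (-7509 + 12899)*(-9950 + (-6 + (-4)**2 + 4*(-4))) = 5390*(-9950 + (-6 + 16 - 16)) = 5390*(-9950 - 6) = 5390*(-9956) = -53662840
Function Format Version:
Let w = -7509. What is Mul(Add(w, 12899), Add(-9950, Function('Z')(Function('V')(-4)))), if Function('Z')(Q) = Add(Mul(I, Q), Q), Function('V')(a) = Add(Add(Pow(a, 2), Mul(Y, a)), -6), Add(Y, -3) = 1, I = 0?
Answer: -53662840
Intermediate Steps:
Y = 4 (Y = Add(3, 1) = 4)
Function('V')(a) = Add(-6, Pow(a, 2), Mul(4, a)) (Function('V')(a) = Add(Add(Pow(a, 2), Mul(4, a)), -6) = Add(-6, Pow(a, 2), Mul(4, a)))
Function('Z')(Q) = Q (Function('Z')(Q) = Add(Mul(0, Q), Q) = Add(0, Q) = Q)
Mul(Add(w, 12899), Add(-9950, Function('Z')(Function('V')(-4)))) = Mul(Add(-7509, 12899), Add(-9950, Add(-6, Pow(-4, 2), Mul(4, -4)))) = Mul(5390, Add(-9950, Add(-6, 16, -16))) = Mul(5390, Add(-9950, -6)) = Mul(5390, -9956) = -53662840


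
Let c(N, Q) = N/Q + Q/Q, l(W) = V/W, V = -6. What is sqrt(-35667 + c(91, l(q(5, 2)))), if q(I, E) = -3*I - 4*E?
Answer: I*sqrt(1271418)/6 ≈ 187.93*I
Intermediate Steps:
q(I, E) = -4*E - 3*I
l(W) = -6/W
c(N, Q) = 1 + N/Q (c(N, Q) = N/Q + 1 = 1 + N/Q)
sqrt(-35667 + c(91, l(q(5, 2)))) = sqrt(-35667 + (91 - 6/(-4*2 - 3*5))/((-6/(-4*2 - 3*5)))) = sqrt(-35667 + (91 - 6/(-8 - 15))/((-6/(-8 - 15)))) = sqrt(-35667 + (91 - 6/(-23))/((-6/(-23)))) = sqrt(-35667 + (91 - 6*(-1/23))/((-6*(-1/23)))) = sqrt(-35667 + (91 + 6/23)/(6/23)) = sqrt(-35667 + (23/6)*(2099/23)) = sqrt(-35667 + 2099/6) = sqrt(-211903/6) = I*sqrt(1271418)/6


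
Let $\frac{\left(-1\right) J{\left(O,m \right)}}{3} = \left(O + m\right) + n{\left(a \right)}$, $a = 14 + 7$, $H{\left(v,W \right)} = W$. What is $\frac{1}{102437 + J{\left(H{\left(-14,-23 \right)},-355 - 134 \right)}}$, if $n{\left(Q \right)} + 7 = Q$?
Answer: $\frac{1}{103931} \approx 9.6218 \cdot 10^{-6}$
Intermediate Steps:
$a = 21$
$n{\left(Q \right)} = -7 + Q$
$J{\left(O,m \right)} = -42 - 3 O - 3 m$ ($J{\left(O,m \right)} = - 3 \left(\left(O + m\right) + \left(-7 + 21\right)\right) = - 3 \left(\left(O + m\right) + 14\right) = - 3 \left(14 + O + m\right) = -42 - 3 O - 3 m$)
$\frac{1}{102437 + J{\left(H{\left(-14,-23 \right)},-355 - 134 \right)}} = \frac{1}{102437 - \left(-27 + 3 \left(-355 - 134\right)\right)} = \frac{1}{102437 - -1494} = \frac{1}{102437 + \left(-42 + 69 + 1467\right)} = \frac{1}{102437 + 1494} = \frac{1}{103931}$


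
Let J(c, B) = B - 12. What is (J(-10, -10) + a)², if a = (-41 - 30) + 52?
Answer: 1681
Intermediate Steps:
a = -19 (a = -71 + 52 = -19)
J(c, B) = -12 + B
(J(-10, -10) + a)² = ((-12 - 10) - 19)² = (-22 - 19)² = (-41)² = 1681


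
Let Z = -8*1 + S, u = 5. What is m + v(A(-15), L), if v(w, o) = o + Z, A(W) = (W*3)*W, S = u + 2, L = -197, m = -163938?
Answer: -164136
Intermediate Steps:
S = 7 (S = 5 + 2 = 7)
A(W) = 3*W² (A(W) = (3*W)*W = 3*W²)
Z = -1 (Z = -8*1 + 7 = -8 + 7 = -1)
v(w, o) = -1 + o (v(w, o) = o - 1 = -1 + o)
m + v(A(-15), L) = -163938 + (-1 - 197) = -163938 - 198 = -164136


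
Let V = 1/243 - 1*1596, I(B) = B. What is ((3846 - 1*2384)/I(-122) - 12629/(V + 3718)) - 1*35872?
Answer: -1128898777848/31454467 ≈ -35890.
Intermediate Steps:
V = -387827/243 (V = 1/243 - 1596 = -387827/243 ≈ -1596.0)
((3846 - 1*2384)/I(-122) - 12629/(V + 3718)) - 1*35872 = ((3846 - 1*2384)/(-122) - 12629/(-387827/243 + 3718)) - 1*35872 = ((3846 - 2384)*(-1/122) - 12629/515647/243) - 35872 = (1462*(-1/122) - 12629*243/515647) - 35872 = (-731/61 - 3068847/515647) - 35872 = -564137624/31454467 - 35872 = -1128898777848/31454467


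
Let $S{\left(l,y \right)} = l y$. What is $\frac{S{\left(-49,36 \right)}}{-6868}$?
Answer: $\frac{441}{1717} \approx 0.25684$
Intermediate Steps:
$\frac{S{\left(-49,36 \right)}}{-6868} = \frac{\left(-49\right) 36}{-6868} = \left(-1764\right) \left(- \frac{1}{6868}\right) = \frac{441}{1717}$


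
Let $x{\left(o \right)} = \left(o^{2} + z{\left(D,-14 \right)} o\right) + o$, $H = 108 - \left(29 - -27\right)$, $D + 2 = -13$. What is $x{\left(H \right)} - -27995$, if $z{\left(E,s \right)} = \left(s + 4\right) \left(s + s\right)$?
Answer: $45311$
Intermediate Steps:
$D = -15$ ($D = -2 - 13 = -15$)
$z{\left(E,s \right)} = 2 s \left(4 + s\right)$ ($z{\left(E,s \right)} = \left(4 + s\right) 2 s = 2 s \left(4 + s\right)$)
$H = 52$ ($H = 108 - \left(29 + 27\right) = 108 - 56 = 52$)
$x{\left(o \right)} = o^{2} + 281 o$ ($x{\left(o \right)} = \left(o^{2} + 2 \left(-14\right) \left(4 - 14\right) o\right) + o = \left(o^{2} + 2 \left(-14\right) \left(-10\right) o\right) + o = \left(o^{2} + 280 o\right) + o = o^{2} + 281 o$)
$x{\left(H \right)} - -27995 = 52 \left(281 + 52\right) - -27995 = 52 \cdot 333 + 27995 = 17316 + 27995 = 45311$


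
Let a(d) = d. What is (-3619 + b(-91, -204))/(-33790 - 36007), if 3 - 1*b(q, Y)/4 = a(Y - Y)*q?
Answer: 3607/69797 ≈ 0.051678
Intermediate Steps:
b(q, Y) = 12 (b(q, Y) = 12 - 4*(Y - Y)*q = 12 - 0*q = 12 - 4*0 = 12 + 0 = 12)
(-3619 + b(-91, -204))/(-33790 - 36007) = (-3619 + 12)/(-33790 - 36007) = -3607/(-69797) = -3607*(-1/69797) = 3607/69797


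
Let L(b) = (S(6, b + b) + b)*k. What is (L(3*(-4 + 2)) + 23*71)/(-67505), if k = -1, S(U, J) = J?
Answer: -1651/67505 ≈ -0.024457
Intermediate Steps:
L(b) = -3*b (L(b) = ((b + b) + b)*(-1) = (2*b + b)*(-1) = (3*b)*(-1) = -3*b)
(L(3*(-4 + 2)) + 23*71)/(-67505) = (-9*(-4 + 2) + 23*71)/(-67505) = (-9*(-2) + 1633)*(-1/67505) = (-3*(-6) + 1633)*(-1/67505) = (18 + 1633)*(-1/67505) = 1651*(-1/67505) = -1651/67505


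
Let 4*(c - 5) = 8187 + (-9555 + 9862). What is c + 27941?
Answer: 60139/2 ≈ 30070.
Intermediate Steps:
c = 4257/2 (c = 5 + (8187 + (-9555 + 9862))/4 = 5 + (8187 + 307)/4 = 5 + (¼)*8494 = 5 + 4247/2 = 4257/2 ≈ 2128.5)
c + 27941 = 4257/2 + 27941 = 60139/2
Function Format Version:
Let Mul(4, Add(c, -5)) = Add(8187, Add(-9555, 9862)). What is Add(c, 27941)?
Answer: Rational(60139, 2) ≈ 30070.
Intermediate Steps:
c = Rational(4257, 2) (c = Add(5, Mul(Rational(1, 4), Add(8187, Add(-9555, 9862)))) = Add(5, Mul(Rational(1, 4), Add(8187, 307))) = Add(5, Mul(Rational(1, 4), 8494)) = Add(5, Rational(4247, 2)) = Rational(4257, 2) ≈ 2128.5)
Add(c, 27941) = Add(Rational(4257, 2), 27941) = Rational(60139, 2)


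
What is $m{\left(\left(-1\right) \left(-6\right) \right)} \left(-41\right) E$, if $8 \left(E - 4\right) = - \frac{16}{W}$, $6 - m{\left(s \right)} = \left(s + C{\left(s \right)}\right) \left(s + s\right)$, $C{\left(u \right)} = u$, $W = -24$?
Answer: $\frac{46207}{2} \approx 23104.0$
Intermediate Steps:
$m{\left(s \right)} = 6 - 4 s^{2}$ ($m{\left(s \right)} = 6 - \left(s + s\right) \left(s + s\right) = 6 - 2 s 2 s = 6 - 4 s^{2}$)
$E = \frac{49}{12}$ ($E = 4 + \frac{\left(-16\right) \frac{1}{-24}}{8} = 4 + \frac{\left(-16\right) \left(- \frac{1}{24}\right)}{8} = 4 + \frac{1}{8} \cdot \frac{2}{3} = 4 + \frac{1}{12} = \frac{49}{12} \approx 4.0833$)
$m{\left(\left(-1\right) \left(-6\right) \right)} \left(-41\right) E = \left(6 - 4 \left(\left(-1\right) \left(-6\right)\right)^{2}\right) \left(-41\right) \frac{49}{12} = \left(6 - 4 \cdot 6^{2}\right) \left(-41\right) \frac{49}{12} = \left(6 - 144\right) \left(-41\right) \frac{49}{12} = \left(-138\right) \left(-41\right) \frac{49}{12} = 5658 \cdot \frac{49}{12} = \frac{46207}{2}$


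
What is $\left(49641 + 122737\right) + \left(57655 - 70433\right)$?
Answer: $159600$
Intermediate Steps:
$\left(49641 + 122737\right) + \left(57655 - 70433\right) = 172378 - 12778 = 159600$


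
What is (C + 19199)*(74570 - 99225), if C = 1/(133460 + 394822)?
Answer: -250062995263945/528282 ≈ -4.7335e+8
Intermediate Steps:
C = 1/528282 ≈ 1.8929e-6
(C + 19199)*(74570 - 99225) = (1/528282 + 19199)*(74570 - 99225) = (10142486119/528282)*(-24655) = -250062995263945/528282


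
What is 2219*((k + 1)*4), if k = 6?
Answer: 62132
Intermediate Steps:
2219*((k + 1)*4) = 2219*((6 + 1)*4) = 2219*(7*4) = 2219*28 = 62132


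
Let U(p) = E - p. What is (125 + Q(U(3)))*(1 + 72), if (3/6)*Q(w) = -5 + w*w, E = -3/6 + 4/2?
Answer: 17447/2 ≈ 8723.5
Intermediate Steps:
E = 3/2 (E = -3*⅙ + 4*(½) = -½ + 2 = 3/2 ≈ 1.5000)
U(p) = 3/2 - p
Q(w) = -10 + 2*w² (Q(w) = 2*(-5 + w*w) = 2*(-5 + w²) = -10 + 2*w²)
(125 + Q(U(3)))*(1 + 72) = (125 + (-10 + 2*(3/2 - 1*3)²))*(1 + 72) = (125 + (-10 + 2*(3/2 - 3)²))*73 = (125 + (-10 + 2*(-3/2)²))*73 = (125 + (-10 + 2*(9/4)))*73 = (125 + (-10 + 9/2))*73 = (125 - 11/2)*73 = (239/2)*73 = 17447/2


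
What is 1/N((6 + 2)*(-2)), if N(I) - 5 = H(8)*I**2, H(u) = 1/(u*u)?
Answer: 1/9 ≈ 0.11111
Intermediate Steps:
H(u) = u**(-2) (H(u) = 1/(u**2) = u**(-2))
N(I) = 5 + I**2/64 (N(I) = 5 + I**2/8**2 = 5 + I**2/64)
1/N((6 + 2)*(-2)) = 1/(5 + ((6 + 2)*(-2))**2/64) = 1/(5 + (8*(-2))**2/64) = 1/(5 + (1/64)*(-16)**2) = 1/(5 + (1/64)*256) = 1/(5 + 4) = 1/9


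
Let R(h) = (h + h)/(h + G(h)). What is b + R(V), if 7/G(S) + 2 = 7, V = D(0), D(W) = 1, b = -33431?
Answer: -200581/6 ≈ -33430.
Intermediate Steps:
V = 1
G(S) = 7/5 (G(S) = 7/(-2 + 7) = 7/5)
R(h) = 2*h/(7/5 + h) (R(h) = (h + h)/(h + 7/5) = (2*h)/(7/5 + h) = 2*h/(7/5 + h))
b + R(V) = -33431 + 10*1/(7 + 5*1) = -33431 + 10*1/(7 + 5) = -33431 + 10*1/12 = -33431 + 10*1*(1/12) = -33431 + ⅚ = -200581/6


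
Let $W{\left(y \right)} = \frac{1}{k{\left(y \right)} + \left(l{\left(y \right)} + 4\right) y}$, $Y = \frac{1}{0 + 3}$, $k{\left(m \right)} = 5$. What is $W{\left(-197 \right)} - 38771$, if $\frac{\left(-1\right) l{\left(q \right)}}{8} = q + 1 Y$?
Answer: $- \frac{36141899722}{932189} \approx -38771.0$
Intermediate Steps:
$Y = \frac{1}{3} \approx 0.33333$
$l{\left(q \right)} = - \frac{8}{3} - 8 q$ ($l{\left(q \right)} = - 8 \left(q + 1 \cdot \frac{1}{3}\right) = - 8 \left(q + \frac{1}{3}\right) = - 8 \left(\frac{1}{3} + q\right) = - \frac{8}{3} - 8 q$)
$W{\left(y \right)} = \frac{1}{5 + y \left(\frac{4}{3} - 8 y\right)}$ ($W{\left(y \right)} = \frac{1}{5 + \left(\left(- \frac{8}{3} - 8 y\right) + 4\right) y} = \frac{1}{5 + \left(\frac{4}{3} - 8 y\right) y} = \frac{1}{5 + y \left(\frac{4}{3} - 8 y\right)}$)
$W{\left(-197 \right)} - 38771 = \frac{3}{15 - 24 \left(-197\right)^{2} + 4 \left(-197\right)} - 38771 = \frac{3}{15 - 931416 - 788} - 38771 = \frac{3}{-932189} - 38771 = 3 \left(- \frac{1}{932189}\right) - 38771 = - \frac{3}{932189} - 38771 = - \frac{36141899722}{932189}$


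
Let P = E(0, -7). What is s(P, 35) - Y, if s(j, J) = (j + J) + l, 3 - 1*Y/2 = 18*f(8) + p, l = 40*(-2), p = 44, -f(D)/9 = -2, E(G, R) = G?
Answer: 685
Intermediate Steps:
f(D) = 18 (f(D) = -9*(-2) = 18)
P = 0
l = -80
Y = -730 (Y = 6 - 2*(18*18 + 44) = 6 - 2*(324 + 44) = 6 - 2*368 = 6 - 736 = -730)
s(j, J) = -80 + J + j (s(j, J) = (j + J) - 80 = (J + j) - 80 = -80 + J + j)
s(P, 35) - Y = (-80 + 35 + 0) - 1*(-730) = -45 + 730 = 685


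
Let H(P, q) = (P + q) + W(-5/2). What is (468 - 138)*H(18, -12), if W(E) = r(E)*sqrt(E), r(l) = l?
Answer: 1980 - 825*I*sqrt(10)/2 ≈ 1980.0 - 1304.4*I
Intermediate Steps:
W(E) = E**(3/2) (W(E) = E*sqrt(E) = E**(3/2))
H(P, q) = P + q - 5*I*sqrt(10)/4 (H(P, q) = (P + q) + (-5/2)**(3/2) = (P + q) - 5*I*sqrt(10)/4 = P + q - 5*I*sqrt(10)/4)
(468 - 138)*H(18, -12) = (468 - 138)*(18 - 12 - 5*I*sqrt(10)/4) = 330*(6 - 5*I*sqrt(10)/4) = 1980 - 825*I*sqrt(10)/2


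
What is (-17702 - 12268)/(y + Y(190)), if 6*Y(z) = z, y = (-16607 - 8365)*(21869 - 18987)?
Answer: 89910/215907817 ≈ 0.00041643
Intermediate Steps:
y = -71969304 (y = -24972*2882 = -71969304)
Y(z) = z/6
(-17702 - 12268)/(y + Y(190)) = (-17702 - 12268)/(-71969304 + (⅙)*190) = -29970/(-71969304 + 95/3) = -29970/(-215907817/3) = -29970*(-3/215907817) = 89910/215907817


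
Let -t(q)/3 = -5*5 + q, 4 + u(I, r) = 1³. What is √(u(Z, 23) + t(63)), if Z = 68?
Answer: 3*I*√13 ≈ 10.817*I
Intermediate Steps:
u(I, r) = -3 (u(I, r) = -4 + 1³ = -4 + 1 = -3)
t(q) = 75 - 3*q (t(q) = -3*(-5*5 + q) = -3*(-25 + q) = 75 - 3*q)
√(u(Z, 23) + t(63)) = √(-3 + (75 - 3*63)) = √(-3 + (75 - 189)) = √(-3 - 114) = √(-117) = 3*I*√13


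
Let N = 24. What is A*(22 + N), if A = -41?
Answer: -1886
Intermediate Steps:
A*(22 + N) = -41*(22 + 24) = -41*46 = -1886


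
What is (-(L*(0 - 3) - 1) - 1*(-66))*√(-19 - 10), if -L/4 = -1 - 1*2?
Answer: 103*I*√29 ≈ 554.67*I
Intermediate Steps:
L = 12 (L = -4*(-1 - 1*2) = -4*(-1 - 2) = -4*(-3) = 12)
(-(L*(0 - 3) - 1) - 1*(-66))*√(-19 - 10) = (-(12*(0 - 3) - 1) - 1*(-66))*√(-19 - 10) = (-(12*(-3) - 1) + 66)*√(-29) = (-(-36 - 1) + 66)*(I*√29) = (-1*(-37) + 66)*(I*√29) = (37 + 66)*(I*√29) = 103*(I*√29) = 103*I*√29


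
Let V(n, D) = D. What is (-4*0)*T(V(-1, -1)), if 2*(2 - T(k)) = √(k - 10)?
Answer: 0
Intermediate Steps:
T(k) = 2 - √(-10 + k)/2 (T(k) = 2 - √(k - 10)/2 = 2 - √(-10 + k)/2)
(-4*0)*T(V(-1, -1)) = (-4*0)*(2 - √(-10 - 1)/2) = 0*(2 - I*√11/2) = 0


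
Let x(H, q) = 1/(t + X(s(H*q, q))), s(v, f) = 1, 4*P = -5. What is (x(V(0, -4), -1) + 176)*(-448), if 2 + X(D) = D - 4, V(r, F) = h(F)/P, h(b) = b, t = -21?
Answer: -1024800/13 ≈ -78831.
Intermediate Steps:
P = -5/4 (P = (¼)*(-5) = -5/4 ≈ -1.2500)
V(r, F) = -4*F/5 (V(r, F) = F/(-5/4) = F*(-⅘) = -4*F/5)
X(D) = -6 + D (X(D) = -2 + (D - 4) = -2 + (-4 + D) = -6 + D)
x(H, q) = -1/26 (x(H, q) = 1/(-21 + (-6 + 1)) = 1/(-21 - 5) = 1/(-26) = -1/26)
(x(V(0, -4), -1) + 176)*(-448) = (-1/26 + 176)*(-448) = (4575/26)*(-448) = -1024800/13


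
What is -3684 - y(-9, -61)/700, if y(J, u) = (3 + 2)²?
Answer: -103153/28 ≈ -3684.0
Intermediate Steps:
y(J, u) = 25 (y(J, u) = 5² = 25)
-3684 - y(-9, -61)/700 = -3684 - 25/700 = -3684 - 1*1/28 = -3684 - 1/28 = -103153/28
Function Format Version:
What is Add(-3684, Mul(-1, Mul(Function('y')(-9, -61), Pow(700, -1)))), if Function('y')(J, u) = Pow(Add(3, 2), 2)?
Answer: Rational(-103153, 28) ≈ -3684.0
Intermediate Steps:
Function('y')(J, u) = 25 (Function('y')(J, u) = Pow(5, 2) = 25)
Add(-3684, Mul(-1, Mul(Function('y')(-9, -61), Pow(700, -1)))) = Add(-3684, Mul(-1, Mul(25, Pow(700, -1)))) = Add(-3684, Mul(-1, Mul(25, Rational(1, 700)))) = Add(-3684, Mul(-1, Rational(1, 28))) = Add(-3684, Rational(-1, 28)) = Rational(-103153, 28)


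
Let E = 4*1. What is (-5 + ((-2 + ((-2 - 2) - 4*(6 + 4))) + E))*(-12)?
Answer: 564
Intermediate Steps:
E = 4
(-5 + ((-2 + ((-2 - 2) - 4*(6 + 4))) + E))*(-12) = (-5 + ((-2 + ((-2 - 2) - 4*(6 + 4))) + 4))*(-12) = (-5 + ((-2 + (-4 - 4*10)) + 4))*(-12) = (-5 + ((-2 + (-4 - 40)) + 4))*(-12) = (-5 + ((-2 - 44) + 4))*(-12) = (-5 + (-46 + 4))*(-12) = (-5 - 42)*(-12) = -47*(-12) = 564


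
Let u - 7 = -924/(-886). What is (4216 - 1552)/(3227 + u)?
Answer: 32782/39809 ≈ 0.82348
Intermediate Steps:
u = 3563/443 (u = 7 - 924/(-886) = 7 - 924*(-1/886) = 7 + 462/443 = 3563/443 ≈ 8.0429)
(4216 - 1552)/(3227 + u) = (4216 - 1552)/(3227 + 3563/443) = 2664/(1433124/443) = 2664*(443/1433124) = 32782/39809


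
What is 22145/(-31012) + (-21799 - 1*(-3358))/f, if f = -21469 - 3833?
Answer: 1929917/130777604 ≈ 0.014757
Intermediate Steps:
f = -25302
22145/(-31012) + (-21799 - 1*(-3358))/f = 22145/(-31012) + (-21799 - 1*(-3358))/(-25302) = 22145*(-1/31012) + (-21799 + 3358)*(-1/25302) = -22145/31012 - 18441*(-1/25302) = -22145/31012 + 6147/8434 = 1929917/130777604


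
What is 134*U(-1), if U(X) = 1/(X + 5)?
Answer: 67/2 ≈ 33.500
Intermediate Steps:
U(X) = 1/(5 + X)
134*U(-1) = 134/(5 - 1) = 134/4 = 134*(1/4) = 67/2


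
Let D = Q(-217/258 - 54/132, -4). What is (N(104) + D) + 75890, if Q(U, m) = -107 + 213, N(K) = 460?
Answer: 76456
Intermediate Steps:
Q(U, m) = 106
D = 106
(N(104) + D) + 75890 = (460 + 106) + 75890 = 566 + 75890 = 76456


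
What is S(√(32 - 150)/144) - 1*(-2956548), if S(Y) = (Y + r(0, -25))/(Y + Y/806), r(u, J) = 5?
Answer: 2385935042/807 - 96720*I*√118/15871 ≈ 2.9565e+6 - 66.199*I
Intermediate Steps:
S(Y) = 806*(5 + Y)/(807*Y) (S(Y) = (Y + 5)/(Y + Y/806) = (5 + Y)/(Y + Y*(1/806)) = (5 + Y)/(Y + Y/806) = (5 + Y)/((807*Y/806)) = (5 + Y)*(806/(807*Y)) = 806*(5 + Y)/(807*Y))
S(√(32 - 150)/144) - 1*(-2956548) = 806*(5 + √(32 - 150)/144)/(807*((√(32 - 150)/144))) - 1*(-2956548) = 806*(5 + √(-118)*(1/144))/(807*((√(-118)*(1/144)))) + 2956548 = 806*(5 + (I*√118)*(1/144))/(807*(((I*√118)*(1/144)))) + 2956548 = 806*(5 + I*√118/144)/(807*((I*√118/144))) + 2956548 = 806*(-72*I*√118/59)*(5 + I*√118/144)/807 + 2956548 = -19344*I*√118*(5 + I*√118/144)/15871 + 2956548 = 2956548 - 19344*I*√118*(5 + I*√118/144)/15871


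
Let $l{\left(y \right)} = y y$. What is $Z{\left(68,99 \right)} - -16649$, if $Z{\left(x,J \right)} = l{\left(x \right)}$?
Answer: $21273$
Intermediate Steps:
$l{\left(y \right)} = y^{2}$
$Z{\left(x,J \right)} = x^{2}$
$Z{\left(68,99 \right)} - -16649 = 68^{2} - -16649 = 4624 + 16649 = 21273$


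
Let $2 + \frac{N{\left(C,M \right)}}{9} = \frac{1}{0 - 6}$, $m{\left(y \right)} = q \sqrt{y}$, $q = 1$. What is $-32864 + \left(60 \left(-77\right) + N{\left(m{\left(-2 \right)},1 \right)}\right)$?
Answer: $- \frac{75007}{2} \approx -37504.0$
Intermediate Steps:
$m{\left(y \right)} = \sqrt{y}$ ($m{\left(y \right)} = 1 \sqrt{y} = \sqrt{y}$)
$N{\left(C,M \right)} = - \frac{39}{2}$ ($N{\left(C,M \right)} = -18 + \frac{9}{0 - 6} = -18 + \frac{9}{-6} = -18 + 9 \left(- \frac{1}{6}\right) = -18 - \frac{3}{2} = - \frac{39}{2}$)
$-32864 + \left(60 \left(-77\right) + N{\left(m{\left(-2 \right)},1 \right)}\right) = -32864 + \left(60 \left(-77\right) - \frac{39}{2}\right) = -32864 - \frac{9279}{2} = - \frac{75007}{2}$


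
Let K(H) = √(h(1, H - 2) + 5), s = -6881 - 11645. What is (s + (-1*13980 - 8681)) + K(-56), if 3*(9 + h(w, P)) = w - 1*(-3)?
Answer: -41187 + 2*I*√6/3 ≈ -41187.0 + 1.633*I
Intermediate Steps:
h(w, P) = -8 + w/3 (h(w, P) = -9 + (w - 1*(-3))/3 = -9 + (w + 3)/3 = -9 + (3 + w)/3 = -9 + (1 + w/3) = -8 + w/3)
s = -18526
K(H) = 2*I*√6/3 (K(H) = √((-8 + (⅓)*1) + 5) = √((-8 + ⅓) + 5) = √(-23/3 + 5) = √(-8/3) = 2*I*√6/3)
(s + (-1*13980 - 8681)) + K(-56) = (-18526 + (-1*13980 - 8681)) + 2*I*√6/3 = (-18526 + (-13980 - 8681)) + 2*I*√6/3 = (-18526 - 22661) + 2*I*√6/3 = -41187 + 2*I*√6/3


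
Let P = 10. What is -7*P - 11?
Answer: -81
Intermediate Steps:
-7*P - 11 = -7*10 - 11 = -70 - 11 = -81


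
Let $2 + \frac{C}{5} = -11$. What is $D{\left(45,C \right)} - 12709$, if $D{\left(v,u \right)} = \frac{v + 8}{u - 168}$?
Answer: $- \frac{2961250}{233} \approx -12709.0$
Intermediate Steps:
$C = -65$ ($C = -10 + 5 \left(-11\right) = -10 - 55 = -65$)
$D{\left(v,u \right)} = \frac{8 + v}{-168 + u}$
$D{\left(45,C \right)} - 12709 = \frac{8 + 45}{-168 - 65} - 12709 = \frac{1}{-233} \cdot 53 - 12709 = \left(- \frac{1}{233}\right) 53 - 12709 = - \frac{53}{233} - 12709 = - \frac{2961250}{233}$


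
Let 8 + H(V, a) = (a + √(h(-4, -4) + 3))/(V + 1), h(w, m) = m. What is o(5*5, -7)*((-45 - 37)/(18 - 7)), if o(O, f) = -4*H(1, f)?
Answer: -3772/11 + 164*I/11 ≈ -342.91 + 14.909*I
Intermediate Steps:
H(V, a) = -8 + (I + a)/(1 + V) (H(V, a) = -8 + (a + √(-4 + 3))/(V + 1) = -8 + (a + √(-1))/(1 + V) = -8 + (a + I)/(1 + V) = -8 + (I + a)/(1 + V))
o(O, f) = 32 - 2*I - 2*f (o(O, f) = -4*(-8 + I + f - 8*1)/(1 + 1) = -4*(-8 + I + f - 8)/2 = -2*(-16 + I + f) = -4*(-8 + I/2 + f/2) = 32 - 2*I - 2*f)
o(5*5, -7)*((-45 - 37)/(18 - 7)) = (32 - 2*I - 2*(-7))*((-45 - 37)/(18 - 7)) = (32 - 2*I + 14)*(-82/11) = (46 - 2*I)*(-82*1/11) = (46 - 2*I)*(-82/11) = -3772/11 + 164*I/11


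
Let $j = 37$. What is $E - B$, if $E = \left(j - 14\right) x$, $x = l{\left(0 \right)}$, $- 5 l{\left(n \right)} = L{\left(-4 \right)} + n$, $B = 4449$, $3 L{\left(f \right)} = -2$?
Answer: $- \frac{66689}{15} \approx -4445.9$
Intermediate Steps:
$L{\left(f \right)} = - \frac{2}{3}$ ($L{\left(f \right)} = \frac{1}{3} \left(-2\right) = - \frac{2}{3}$)
$l{\left(n \right)} = \frac{2}{15} - \frac{n}{5}$ ($l{\left(n \right)} = - \frac{- \frac{2}{3} + n}{5} = \frac{2}{15} - \frac{n}{5}$)
$x = \frac{2}{15}$ ($x = \frac{2}{15} - 0 = \frac{2}{15} + 0 = \frac{2}{15} \approx 0.13333$)
$E = \frac{46}{15}$ ($E = \left(37 - 14\right) \frac{2}{15} = 23 \cdot \frac{2}{15} = \frac{46}{15} \approx 3.0667$)
$E - B = \frac{46}{15} - 4449 = - \frac{66689}{15}$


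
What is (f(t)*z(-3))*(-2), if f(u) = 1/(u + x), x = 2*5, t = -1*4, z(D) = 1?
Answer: -⅓ ≈ -0.33333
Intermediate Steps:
t = -4
x = 10
f(u) = 1/(10 + u) (f(u) = 1/(u + 10) = 1/(10 + u))
(f(t)*z(-3))*(-2) = (1/(10 - 4))*(-2) = (1/6)*(-2) = ((⅙)*1)*(-2) = (⅙)*(-2) = -⅓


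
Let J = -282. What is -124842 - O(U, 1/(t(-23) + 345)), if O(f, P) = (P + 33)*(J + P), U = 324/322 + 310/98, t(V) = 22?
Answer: -15561336922/134689 ≈ -1.1554e+5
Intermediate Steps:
U = 4699/1127 (U = 324*(1/322) + 310*(1/98) = 162/161 + 155/49 = 4699/1127 ≈ 4.1695)
O(f, P) = (-282 + P)*(33 + P) (O(f, P) = (P + 33)*(-282 + P) = (33 + P)*(-282 + P) = (-282 + P)*(33 + P))
-124842 - O(U, 1/(t(-23) + 345)) = -124842 - (-9306 + (1/(22 + 345))² - 249/(22 + 345)) = -124842 - (-9306 + (1/367)² - 249/367) = -124842 - (-9306 + (1/367)² - 249*1/367) = -124842 - (-9306 + 1/134689 - 249/367) = -124842 - 1*(-1253507216/134689) = -124842 + 1253507216/134689 = -15561336922/134689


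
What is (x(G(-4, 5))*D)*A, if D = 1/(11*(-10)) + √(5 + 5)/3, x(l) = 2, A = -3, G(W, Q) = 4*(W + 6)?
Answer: 3/55 - 2*√10 ≈ -6.2700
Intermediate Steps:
G(W, Q) = 24 + 4*W (G(W, Q) = 4*(6 + W) = 24 + 4*W)
D = -1/110 + √10/3 (D = (1/11)*(-⅒) + √10*(⅓) = -1/110 + √10/3 ≈ 1.0450)
(x(G(-4, 5))*D)*A = (2*(-1/110 + √10/3))*(-3) = (-1/55 + 2*√10/3)*(-3) = 3/55 - 2*√10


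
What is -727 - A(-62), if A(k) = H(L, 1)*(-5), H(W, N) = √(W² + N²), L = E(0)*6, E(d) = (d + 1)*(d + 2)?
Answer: -727 + 5*√145 ≈ -666.79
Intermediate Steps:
E(d) = (1 + d)*(2 + d)
L = 12 (L = (2 + 0² + 3*0)*6 = (2 + 0 + 0)*6 = 2*6 = 12)
H(W, N) = √(N² + W²)
A(k) = -5*√145 (A(k) = √(1² + 12²)*(-5) = √(1 + 144)*(-5) = √145*(-5) = -5*√145)
-727 - A(-62) = -727 - (-5)*√145 = -727 + 5*√145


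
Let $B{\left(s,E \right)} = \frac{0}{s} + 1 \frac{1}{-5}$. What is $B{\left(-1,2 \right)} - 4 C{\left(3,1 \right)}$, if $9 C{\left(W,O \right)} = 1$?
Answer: $- \frac{29}{45} \approx -0.64444$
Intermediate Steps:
$B{\left(s,E \right)} = - \frac{1}{5}$ ($B{\left(s,E \right)} = 0 + 1 \left(- \frac{1}{5}\right) = 0 - \frac{1}{5} = - \frac{1}{5}$)
$C{\left(W,O \right)} = \frac{1}{9}$ ($C{\left(W,O \right)} = \frac{1}{9} \cdot 1 = \frac{1}{9}$)
$B{\left(-1,2 \right)} - 4 C{\left(3,1 \right)} = - \frac{1}{5} - \frac{4}{9} = - \frac{29}{45}$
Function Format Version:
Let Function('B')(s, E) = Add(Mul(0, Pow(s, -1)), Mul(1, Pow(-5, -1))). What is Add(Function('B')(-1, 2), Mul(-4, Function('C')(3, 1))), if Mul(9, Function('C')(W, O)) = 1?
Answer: Rational(-29, 45) ≈ -0.64444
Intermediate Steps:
Function('B')(s, E) = Rational(-1, 5) (Function('B')(s, E) = Add(0, Mul(1, Rational(-1, 5))) = Add(0, Rational(-1, 5)) = Rational(-1, 5))
Function('C')(W, O) = Rational(1, 9) (Function('C')(W, O) = Mul(Rational(1, 9), 1) = Rational(1, 9))
Add(Function('B')(-1, 2), Mul(-4, Function('C')(3, 1))) = Add(Rational(-1, 5), Mul(-4, Rational(1, 9))) = Add(Rational(-1, 5), Rational(-4, 9)) = Rational(-29, 45)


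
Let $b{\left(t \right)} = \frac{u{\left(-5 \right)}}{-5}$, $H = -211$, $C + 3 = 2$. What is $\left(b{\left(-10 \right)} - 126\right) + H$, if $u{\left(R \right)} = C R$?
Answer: $-338$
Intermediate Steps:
$C = -1$ ($C = -3 + 2 = -1$)
$u{\left(R \right)} = - R$
$b{\left(t \right)} = -1$ ($b{\left(t \right)} = \frac{\left(-1\right) \left(-5\right)}{-5} = 5 \left(- \frac{1}{5}\right) = -1$)
$\left(b{\left(-10 \right)} - 126\right) + H = \left(-1 - 126\right) - 211 = -127 - 211 = -338$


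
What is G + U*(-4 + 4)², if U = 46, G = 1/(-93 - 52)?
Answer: -1/145 ≈ -0.0068966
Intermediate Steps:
G = -1/145 (G = 1/(-145) = -1/145 ≈ -0.0068966)
G + U*(-4 + 4)² = -1/145 + 46*(-4 + 4)² = -1/145 + 46*0² = -1/145 + 46*0 = -1/145 + 0 = -1/145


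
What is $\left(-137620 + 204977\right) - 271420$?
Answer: $-204063$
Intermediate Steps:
$\left(-137620 + 204977\right) - 271420 = 67357 - 271420 = -204063$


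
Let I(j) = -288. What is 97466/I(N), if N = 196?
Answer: -48733/144 ≈ -338.42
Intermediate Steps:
97466/I(N) = 97466/(-288) = 97466*(-1/288) = -48733/144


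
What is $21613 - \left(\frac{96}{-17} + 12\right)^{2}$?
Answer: $\frac{6234493}{289} \approx 21573.0$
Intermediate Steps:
$21613 - \left(\frac{96}{-17} + 12\right)^{2} = 21613 - \left(96 \left(- \frac{1}{17}\right) + 12\right)^{2} = 21613 - \left(- \frac{96}{17} + 12\right)^{2} = 21613 - \left(\frac{108}{17}\right)^{2} = 21613 - \frac{11664}{289} = \frac{6234493}{289}$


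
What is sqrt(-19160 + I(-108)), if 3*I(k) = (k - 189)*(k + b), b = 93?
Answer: 5*I*sqrt(707) ≈ 132.95*I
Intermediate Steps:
I(k) = (-189 + k)*(93 + k)/3 (I(k) = ((k - 189)*(k + 93))/3 = ((-189 + k)*(93 + k))/3 = (-189 + k)*(93 + k)/3)
sqrt(-19160 + I(-108)) = sqrt(-19160 + (-5859 - 32*(-108) + (1/3)*(-108)**2)) = sqrt(-19160 + (-5859 + 3456 + (1/3)*11664)) = sqrt(-19160 + (-5859 + 3456 + 3888)) = sqrt(-19160 + 1485) = sqrt(-17675) = 5*I*sqrt(707)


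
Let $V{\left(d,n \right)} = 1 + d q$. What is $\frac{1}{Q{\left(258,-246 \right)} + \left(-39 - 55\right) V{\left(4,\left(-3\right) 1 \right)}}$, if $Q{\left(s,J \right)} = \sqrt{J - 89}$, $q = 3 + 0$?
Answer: $- \frac{1222}{1493619} - \frac{i \sqrt{335}}{1493619} \approx -0.00081815 - 1.2254 \cdot 10^{-5} i$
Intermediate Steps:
$q = 3$
$V{\left(d,n \right)} = 1 + 3 d$ ($V{\left(d,n \right)} = 1 + d 3 = 1 + 3 d$)
$Q{\left(s,J \right)} = \sqrt{-89 + J}$
$\frac{1}{Q{\left(258,-246 \right)} + \left(-39 - 55\right) V{\left(4,\left(-3\right) 1 \right)}} = \frac{1}{\sqrt{-89 - 246} + \left(-39 - 55\right) \left(1 + 3 \cdot 4\right)} = \frac{1}{\sqrt{-335} - 94 \left(1 + 12\right)} = \frac{1}{i \sqrt{335} - 1222} = \frac{1}{-1222 + i \sqrt{335}}$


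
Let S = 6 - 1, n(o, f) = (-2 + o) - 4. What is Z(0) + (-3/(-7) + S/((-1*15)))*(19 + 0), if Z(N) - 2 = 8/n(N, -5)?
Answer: 52/21 ≈ 2.4762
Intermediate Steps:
n(o, f) = -6 + o
S = 5
Z(N) = 2 + 8/(-6 + N)
Z(0) + (-3/(-7) + S/((-1*15)))*(19 + 0) = 2*(-2 + 0)/(-6 + 0) + (-3/(-7) + 5/((-1*15)))*(19 + 0) = 2*(-2)/(-6) + (-3*(-1/7) + 5/(-15))*19 = 2*(-1/6)*(-2) + (3/7 + 5*(-1/15))*19 = 2/3 + (3/7 - 1/3)*19 = 2/3 + (2/21)*19 = 2/3 + 38/21 = 52/21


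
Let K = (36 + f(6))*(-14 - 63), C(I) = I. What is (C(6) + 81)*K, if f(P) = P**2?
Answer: -482328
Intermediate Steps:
K = -5544 (K = (36 + 6**2)*(-14 - 63) = (36 + 36)*(-77) = 72*(-77) = -5544)
(C(6) + 81)*K = (6 + 81)*(-5544) = 87*(-5544) = -482328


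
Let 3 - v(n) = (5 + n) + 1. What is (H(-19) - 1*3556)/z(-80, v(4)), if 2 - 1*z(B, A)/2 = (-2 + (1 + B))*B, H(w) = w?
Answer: 3575/12956 ≈ 0.27593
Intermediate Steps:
v(n) = -3 - n (v(n) = 3 - ((5 + n) + 1) = 3 - (6 + n) = 3 + (-6 - n) = -3 - n)
z(B, A) = 4 - 2*B*(-1 + B) (z(B, A) = 4 - 2*(-2 + (1 + B))*B = 4 - 2*(-1 + B)*B = 4 - 2*B*(-1 + B))
(H(-19) - 1*3556)/z(-80, v(4)) = (-19 - 1*3556)/(4 - 2*(-80)**2 + 2*(-80)) = (-19 - 3556)/(4 - 2*6400 - 160) = -3575/(4 - 12800 - 160) = -3575/(-12956) = -3575*(-1/12956) = 3575/12956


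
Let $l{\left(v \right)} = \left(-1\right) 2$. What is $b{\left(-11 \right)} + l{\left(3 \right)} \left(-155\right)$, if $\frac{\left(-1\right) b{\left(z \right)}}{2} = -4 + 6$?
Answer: $306$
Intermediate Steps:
$l{\left(v \right)} = -2$
$b{\left(z \right)} = -4$ ($b{\left(z \right)} = - 2 \left(-4 + 6\right) = \left(-2\right) 2 = -4$)
$b{\left(-11 \right)} + l{\left(3 \right)} \left(-155\right) = -4 - -310 = -4 + 310 = 306$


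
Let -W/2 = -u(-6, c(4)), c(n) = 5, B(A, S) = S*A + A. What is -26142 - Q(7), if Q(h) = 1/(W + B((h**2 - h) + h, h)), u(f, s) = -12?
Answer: -9620257/368 ≈ -26142.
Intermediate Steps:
B(A, S) = A + A*S (B(A, S) = A*S + A = A + A*S)
W = -24 (W = -(-2)*(-12) = -2*12 = -24)
Q(h) = 1/(-24 + h**2*(1 + h)) (Q(h) = 1/(-24 + ((h**2 - h) + h)*(1 + h)) = 1/(-24 + h**2*(1 + h)))
-26142 - Q(7) = -26142 - 1/(-24 + 7**2*(1 + 7)) = -26142 - 1/(-24 + 49*8) = -26142 - 1/(-24 + 392) = -26142 - 1/368 = -9620257/368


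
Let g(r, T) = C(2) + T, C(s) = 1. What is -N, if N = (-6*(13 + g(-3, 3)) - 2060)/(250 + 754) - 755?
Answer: 380091/502 ≈ 757.15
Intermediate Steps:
g(r, T) = 1 + T
N = -380091/502 (N = (-6*(13 + (1 + 3)) - 2060)/(250 + 754) - 755 = (-6*(13 + 4) - 2060)/1004 - 755 = (-6*17 - 2060)*(1/1004) - 755 = (-102 - 2060)*(1/1004) - 755 = -2162*1/1004 - 755 = -1081/502 - 755 = -380091/502 ≈ -757.15)
-N = -1*(-380091/502) = 380091/502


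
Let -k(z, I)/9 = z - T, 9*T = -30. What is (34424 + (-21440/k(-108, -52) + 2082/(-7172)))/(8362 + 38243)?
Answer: 4469493101/6055086510 ≈ 0.73814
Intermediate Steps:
T = -10/3 (T = (⅑)*(-30) = -10/3 ≈ -3.3333)
k(z, I) = -30 - 9*z (k(z, I) = -9*(z - 1*(-10/3)) = -9*(z + 10/3) = -9*(10/3 + z) = -30 - 9*z)
(34424 + (-21440/k(-108, -52) + 2082/(-7172)))/(8362 + 38243) = (34424 + (-21440/(-30 - 9*(-108)) + 2082/(-7172)))/(8362 + 38243) = (34424 + (-21440/(-30 + 972) + 2082*(-1/7172)))/46605 = (34424 + (-21440/942 - 1041/3586))*(1/46605) = (34424 + (-21440*1/942 - 1041/3586))*(1/46605) = (34424 + (-10720/471 - 1041/3586))*(1/46605) = (34424 - 38932231/1689006)*(1/46605) = (58103410313/1689006)*(1/46605) = 4469493101/6055086510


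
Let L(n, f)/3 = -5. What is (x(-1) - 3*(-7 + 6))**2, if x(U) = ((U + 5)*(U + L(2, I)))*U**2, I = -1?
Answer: 3721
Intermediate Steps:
L(n, f) = -15 (L(n, f) = 3*(-5) = -15)
x(U) = U**2*(-15 + U)*(5 + U) (x(U) = ((U + 5)*(U - 15))*U**2 = ((5 + U)*(-15 + U))*U**2 = ((-15 + U)*(5 + U))*U**2 = U**2*(-15 + U)*(5 + U))
(x(-1) - 3*(-7 + 6))**2 = ((-1)**2*(-75 + (-1)**2 - 10*(-1)) - 3*(-7 + 6))**2 = (1*(-75 + 1 + 10) - 3*(-1))**2 = (1*(-64) + 3)**2 = (-64 + 3)**2 = (-61)**2 = 3721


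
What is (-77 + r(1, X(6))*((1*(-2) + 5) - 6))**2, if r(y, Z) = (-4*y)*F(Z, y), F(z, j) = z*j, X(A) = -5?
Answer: 18769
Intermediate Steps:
F(z, j) = j*z
r(y, Z) = -4*Z*y**2 (r(y, Z) = (-4*y)*(y*Z) = (-4*y)*(Z*y) = -4*Z*y**2)
(-77 + r(1, X(6))*((1*(-2) + 5) - 6))**2 = (-77 + (-4*(-5)*1**2)*((1*(-2) + 5) - 6))**2 = (-77 + (-4*(-5)*1)*((-2 + 5) - 6))**2 = (-77 + 20*(3 - 6))**2 = (-77 + 20*(-3))**2 = (-77 - 60)**2 = (-137)**2 = 18769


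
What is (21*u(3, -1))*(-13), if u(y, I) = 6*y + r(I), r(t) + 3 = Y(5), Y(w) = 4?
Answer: -5187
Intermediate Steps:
r(t) = 1 (r(t) = -3 + 4 = 1)
u(y, I) = 1 + 6*y (u(y, I) = 6*y + 1 = 1 + 6*y)
(21*u(3, -1))*(-13) = (21*(1 + 6*3))*(-13) = (21*(1 + 18))*(-13) = (21*19)*(-13) = 399*(-13) = -5187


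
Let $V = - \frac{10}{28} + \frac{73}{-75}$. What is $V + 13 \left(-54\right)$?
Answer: $- \frac{738497}{1050} \approx -703.33$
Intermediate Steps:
$V = - \frac{1397}{1050}$ ($V = \left(-10\right) \frac{1}{28} + 73 \left(- \frac{1}{75}\right) = - \frac{5}{14} - \frac{73}{75} = - \frac{1397}{1050} \approx -1.3305$)
$V + 13 \left(-54\right) = - \frac{1397}{1050} + 13 \left(-54\right) = - \frac{1397}{1050} - 702 = - \frac{738497}{1050}$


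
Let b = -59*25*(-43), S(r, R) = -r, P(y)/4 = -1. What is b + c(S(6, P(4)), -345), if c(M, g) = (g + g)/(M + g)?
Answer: 7420955/117 ≈ 63427.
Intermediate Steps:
P(y) = -4 (P(y) = 4*(-1) = -4)
c(M, g) = 2*g/(M + g) (c(M, g) = (2*g)/(M + g) = 2*g/(M + g))
b = 63425 (b = -1475*(-43) = 63425)
b + c(S(6, P(4)), -345) = 63425 + 2*(-345)/(-1*6 - 345) = 63425 + 2*(-345)/(-6 - 345) = 63425 + 2*(-345)/(-351) = 63425 + 2*(-345)*(-1/351) = 63425 + 230/117 = 7420955/117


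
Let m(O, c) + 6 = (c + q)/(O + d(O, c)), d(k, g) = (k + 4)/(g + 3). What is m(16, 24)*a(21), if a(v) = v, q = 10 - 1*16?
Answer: -23373/226 ≈ -103.42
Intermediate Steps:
d(k, g) = (4 + k)/(3 + g)
q = -6 (q = 10 - 16 = -6)
m(O, c) = -6 + (-6 + c)/(O + (4 + O)/(3 + c)) (m(O, c) = -6 + (c - 6)/(O + (4 + O)/(3 + c)) = -6 + (-6 + c)/(O + (4 + O)/(3 + c)))
m(16, 24)*a(21) = ((-24 - 6*16 - (3 + 24)*(6 - 1*24 + 6*16))/(4 + 16 + 16*(3 + 24)))*21 = ((-24 - 96 - 1*27*(6 - 24 + 96))/(4 + 16 + 16*27))*21 = ((-24 - 96 - 1*27*78)/(4 + 16 + 432))*21 = ((-24 - 96 - 2106)/452)*21 = ((1/452)*(-2226))*21 = -1113/226*21 = -23373/226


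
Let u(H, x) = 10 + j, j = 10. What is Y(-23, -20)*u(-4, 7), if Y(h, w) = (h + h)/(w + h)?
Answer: 920/43 ≈ 21.395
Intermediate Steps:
u(H, x) = 20 (u(H, x) = 10 + 10 = 20)
Y(h, w) = 2*h/(h + w) (Y(h, w) = (2*h)/(h + w) = 2*h/(h + w))
Y(-23, -20)*u(-4, 7) = (2*(-23)/(-23 - 20))*20 = (2*(-23)/(-43))*20 = (2*(-23)*(-1/43))*20 = (46/43)*20 = 920/43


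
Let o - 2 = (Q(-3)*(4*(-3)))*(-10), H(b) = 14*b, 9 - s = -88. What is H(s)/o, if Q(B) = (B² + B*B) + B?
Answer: 679/901 ≈ 0.75361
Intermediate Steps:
s = 97 (s = 9 - 1*(-88) = 9 + 88 = 97)
Q(B) = B + 2*B² (Q(B) = (B² + B²) + B = 2*B² + B = B + 2*B²)
o = 1802 (o = 2 + ((-3*(1 + 2*(-3)))*(4*(-3)))*(-10) = 2 + (-3*(1 - 6)*(-12))*(-10) = 2 + (-3*(-5)*(-12))*(-10) = 2 + (15*(-12))*(-10) = 2 - 180*(-10) = 2 + 1800 = 1802)
H(s)/o = (14*97)/1802 = 1358*(1/1802) = 679/901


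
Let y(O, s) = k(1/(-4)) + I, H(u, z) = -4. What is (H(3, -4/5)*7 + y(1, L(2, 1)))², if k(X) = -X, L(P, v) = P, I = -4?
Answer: 16129/16 ≈ 1008.1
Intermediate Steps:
y(O, s) = -15/4 (y(O, s) = -1/(-4) - 4 = -1*(-¼) - 4 = ¼ - 4 = -15/4)
(H(3, -4/5)*7 + y(1, L(2, 1)))² = (-4*7 - 15/4)² = (-28 - 15/4)² = (-127/4)² = 16129/16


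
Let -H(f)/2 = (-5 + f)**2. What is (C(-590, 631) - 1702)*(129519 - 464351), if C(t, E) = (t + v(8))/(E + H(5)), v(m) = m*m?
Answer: 359772966016/631 ≈ 5.7016e+8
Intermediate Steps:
v(m) = m**2
H(f) = -2*(-5 + f)**2
C(t, E) = (64 + t)/E (C(t, E) = (t + 8**2)/(E - 2*(-5 + 5)**2) = (t + 64)/(E - 2*0**2) = (64 + t)/(E - 2*0) = (64 + t)/(E + 0) = (64 + t)/E)
(C(-590, 631) - 1702)*(129519 - 464351) = ((64 - 590)/631 - 1702)*(129519 - 464351) = ((1/631)*(-526) - 1702)*(-334832) = (-526/631 - 1702)*(-334832) = -1074488/631*(-334832) = 359772966016/631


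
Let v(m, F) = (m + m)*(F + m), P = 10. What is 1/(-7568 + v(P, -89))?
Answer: -1/9148 ≈ -0.00010931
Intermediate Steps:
v(m, F) = 2*m*(F + m) (v(m, F) = (2*m)*(F + m) = 2*m*(F + m))
1/(-7568 + v(P, -89)) = 1/(-7568 + 2*10*(-89 + 10)) = 1/(-7568 + 2*10*(-79)) = 1/(-7568 - 1580) = 1/(-9148) = -1/9148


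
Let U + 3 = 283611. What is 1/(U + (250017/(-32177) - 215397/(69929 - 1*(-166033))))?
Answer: 843616586/239249087684441 ≈ 3.5261e-6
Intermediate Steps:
U = 283608 (U = -3 + 283611 = 283608)
1/(U + (250017/(-32177) - 215397/(69929 - 1*(-166033)))) = 1/(283608 + (250017/(-32177) - 215397/(69929 - 1*(-166033)))) = 1/(283608 + (250017*(-1/32177) - 215397/(69929 + 166033))) = 1/(283608 + (-250017/32177 - 215397/235962)) = 1/(283608 + (-250017/32177 - 215397*1/235962)) = 1/(283608 + (-250017/32177 - 23933/26218)) = 1/(283608 - 7325037847/843616586) = 1/(239249087684441/843616586) = 843616586/239249087684441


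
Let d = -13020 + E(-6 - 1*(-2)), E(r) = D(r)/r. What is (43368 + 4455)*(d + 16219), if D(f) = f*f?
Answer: 152794485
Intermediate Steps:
D(f) = f²
E(r) = r (E(r) = r²/r = r)
d = -13024 (d = -13020 + (-6 - 1*(-2)) = -13020 + (-6 + 2) = -13020 - 4 = -13024)
(43368 + 4455)*(d + 16219) = (43368 + 4455)*(-13024 + 16219) = 47823*3195 = 152794485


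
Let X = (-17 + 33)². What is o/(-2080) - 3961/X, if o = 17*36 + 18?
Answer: -52501/3328 ≈ -15.776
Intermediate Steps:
X = 256 (X = 16² = 256)
o = 630 (o = 612 + 18 = 630)
o/(-2080) - 3961/X = 630/(-2080) - 3961/256 = 630*(-1/2080) - 3961*1/256 = -63/208 - 3961/256 = -52501/3328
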